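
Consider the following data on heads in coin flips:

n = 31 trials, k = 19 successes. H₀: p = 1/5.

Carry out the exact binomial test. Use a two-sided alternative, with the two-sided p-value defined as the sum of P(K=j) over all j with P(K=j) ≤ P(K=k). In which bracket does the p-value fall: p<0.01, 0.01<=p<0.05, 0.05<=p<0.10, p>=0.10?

Exact binomial: n=31, k=19, p₀=1/5=0.2000
P(X=j) = C(n,j)·p₀^j·(1−p₀)^(n−j); p = Σ P(X=j) over j with P(X=j) ≤ P(X=19)
p-value (two-sided) = 0.00000
→ bracket: p<0.01

p-value bracket: p<0.01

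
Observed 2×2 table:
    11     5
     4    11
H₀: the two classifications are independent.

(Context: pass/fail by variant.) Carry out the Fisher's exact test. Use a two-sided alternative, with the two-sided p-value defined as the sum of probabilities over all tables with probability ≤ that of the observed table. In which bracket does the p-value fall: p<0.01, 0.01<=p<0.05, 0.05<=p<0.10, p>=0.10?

Margins: r₁=16, r₂=15, c₁=15, c₂=16, n=31
p_obs = C(16,11)·C(15,4)/C(31,15); sum pmf over tables with pmf ≤ p_obs
p-value (two-sided) = 0.03195
→ bracket: 0.01<=p<0.05

p-value bracket: 0.01<=p<0.05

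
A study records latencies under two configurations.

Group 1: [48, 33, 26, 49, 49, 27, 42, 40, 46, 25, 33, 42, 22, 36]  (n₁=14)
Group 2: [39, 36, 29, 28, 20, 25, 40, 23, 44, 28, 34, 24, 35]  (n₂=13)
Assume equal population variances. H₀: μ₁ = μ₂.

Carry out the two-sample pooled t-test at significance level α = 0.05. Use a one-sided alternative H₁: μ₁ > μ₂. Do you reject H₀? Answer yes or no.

reject H₀: yes

x̄₁=37.000, s₁=9.495, n₁=14
x̄₂=31.154, s₂=7.392, n₂=13
s_p² = [13·9.495² + 12·7.392²]/25 = 73.1077
SE = √(s_p²·(1/14+1/13)) = 3.2933
t = (37.000−31.154)/3.2933 = 1.7752
df = 25
p-value (one-sided, H₁ greater) = 0.04402
At α=0.05: p < α → reject H₀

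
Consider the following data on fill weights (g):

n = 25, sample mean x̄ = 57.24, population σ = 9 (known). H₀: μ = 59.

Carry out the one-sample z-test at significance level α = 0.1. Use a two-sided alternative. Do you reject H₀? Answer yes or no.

reject H₀: no

SE = σ/√n = 9/√25 = 1.8000
z = (x̄−μ₀)/SE = (57.24−59)/1.8000 = -0.9778
p-value (two-sided) = 0.32818
At α=0.1: p ≥ α → fail to reject H₀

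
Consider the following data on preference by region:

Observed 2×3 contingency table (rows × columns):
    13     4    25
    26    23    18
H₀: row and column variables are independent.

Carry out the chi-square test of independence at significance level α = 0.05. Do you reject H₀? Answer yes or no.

reject H₀: yes

Row totals [42, 67], col totals [39, 27, 43], n=109
χ² = (13−15.03)²/15.03 + (4−10.40)²/10.40 + (25−16.57)²/16.57 + (26−23.97)²/23.97 + (23−16.60)²/16.60 + (18−26.43)²/26.43 = 13.8372
df = 2
p-value (upper-tail) = 0.00099
At α=0.05: p < α → reject H₀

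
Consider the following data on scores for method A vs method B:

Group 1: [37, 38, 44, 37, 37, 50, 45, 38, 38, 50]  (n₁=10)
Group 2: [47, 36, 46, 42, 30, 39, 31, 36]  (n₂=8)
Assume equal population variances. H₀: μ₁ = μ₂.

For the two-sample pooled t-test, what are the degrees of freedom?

degrees of freedom = 16

df = n₁ + n₂ − 2 = 10 + 8 − 2 = 16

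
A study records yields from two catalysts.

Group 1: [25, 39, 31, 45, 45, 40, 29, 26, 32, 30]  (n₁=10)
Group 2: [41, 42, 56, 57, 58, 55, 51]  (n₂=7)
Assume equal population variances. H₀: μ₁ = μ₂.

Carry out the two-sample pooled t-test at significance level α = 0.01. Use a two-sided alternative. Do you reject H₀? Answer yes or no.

x̄₁=34.200, s₁=7.465, n₁=10
x̄₂=51.429, s₂=7.138, n₂=7
s_p² = [9·7.465² + 6·7.138²]/15 = 53.8210
SE = √(s_p²·(1/10+1/7)) = 3.6154
t = (34.200−51.429)/3.6154 = -4.7654
df = 15
p-value (two-sided) = 0.00025
At α=0.01: p < α → reject H₀

reject H₀: yes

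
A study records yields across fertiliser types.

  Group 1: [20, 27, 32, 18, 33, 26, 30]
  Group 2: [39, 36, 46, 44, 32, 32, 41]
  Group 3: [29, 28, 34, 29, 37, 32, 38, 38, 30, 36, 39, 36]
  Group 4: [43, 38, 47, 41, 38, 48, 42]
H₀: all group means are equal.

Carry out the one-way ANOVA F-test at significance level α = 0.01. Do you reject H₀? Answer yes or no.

Group means [26.57, 38.57, 33.83, 42.43], grand mean 35.121
SSB = Σnᵢ(x̄ᵢ−x̄)² = 988.706; SSW = ΣΣ(x−x̄ᵢ)² = 656.810
MSB = 988.706/3 = 329.5685; MSW = 656.810/29 = 22.6486
F = MSB/MSW = 14.5514
df = (3, 29)
p-value (upper-tail) = 0.00001
At α=0.01: p < α → reject H₀

reject H₀: yes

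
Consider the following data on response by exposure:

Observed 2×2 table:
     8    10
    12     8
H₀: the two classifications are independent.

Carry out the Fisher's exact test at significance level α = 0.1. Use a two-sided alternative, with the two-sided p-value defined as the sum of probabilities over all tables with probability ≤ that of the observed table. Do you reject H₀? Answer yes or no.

Margins: r₁=18, r₂=20, c₁=20, c₂=18, n=38
p_obs = C(18,8)·C(20,12)/C(38,20); sum pmf over tables with pmf ≤ p_obs
p-value (two-sided) = 0.51603
At α=0.1: p ≥ α → fail to reject H₀

reject H₀: no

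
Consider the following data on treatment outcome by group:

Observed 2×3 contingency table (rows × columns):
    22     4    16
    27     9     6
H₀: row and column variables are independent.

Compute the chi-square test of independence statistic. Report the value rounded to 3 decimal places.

Row totals [42, 42], col totals [49, 13, 22], n=84
χ² = (22−24.50)²/24.50 + (4−6.50)²/6.50 + (16−11.00)²/11.00 + (27−24.50)²/24.50 + (9−6.50)²/6.50 + (6−11.00)²/11.00 = 6.9787
df = 2

test statistic = 6.979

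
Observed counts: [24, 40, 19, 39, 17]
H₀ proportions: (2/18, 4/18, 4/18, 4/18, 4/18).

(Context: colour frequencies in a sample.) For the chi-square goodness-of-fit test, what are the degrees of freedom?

df = k − 1 = 5 − 1 = 4

degrees of freedom = 4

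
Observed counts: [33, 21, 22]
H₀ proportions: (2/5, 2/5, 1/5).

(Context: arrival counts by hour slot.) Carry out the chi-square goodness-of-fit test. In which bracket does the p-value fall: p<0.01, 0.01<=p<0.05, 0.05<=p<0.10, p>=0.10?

n = 76; E_i = n·p_i = [30.40, 30.40, 15.20]
χ² = (33−30.40)²/30.40 + (21−30.40)²/30.40 + (22−15.20)²/15.20 = 6.1711
df = 2
p-value (upper-tail) = 0.04571
→ bracket: 0.01<=p<0.05

p-value bracket: 0.01<=p<0.05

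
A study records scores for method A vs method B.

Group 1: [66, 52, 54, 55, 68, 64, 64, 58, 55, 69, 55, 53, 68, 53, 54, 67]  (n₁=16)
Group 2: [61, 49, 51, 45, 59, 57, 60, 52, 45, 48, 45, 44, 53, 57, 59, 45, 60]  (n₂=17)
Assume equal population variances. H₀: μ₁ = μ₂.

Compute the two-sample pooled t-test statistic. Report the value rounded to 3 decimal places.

test statistic = 3.278

x̄₁=59.688, s₁=6.519, n₁=16
x̄₂=52.353, s₂=6.334, n₂=17
s_p² = [15·6.519² + 16·6.334²]/31 = 41.2684
SE = √(s_p²·(1/16+1/17)) = 2.2376
t = (59.688−52.353)/2.2376 = 3.2779
df = 31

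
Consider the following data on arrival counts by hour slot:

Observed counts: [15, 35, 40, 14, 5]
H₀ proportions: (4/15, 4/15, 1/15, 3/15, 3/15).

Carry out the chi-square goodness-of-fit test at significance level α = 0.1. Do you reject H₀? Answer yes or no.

n = 109; E_i = n·p_i = [29.07, 29.07, 7.27, 21.80, 21.80]
χ² = (15−29.07)²/29.07 + (35−29.07)²/29.07 + (40−7.27)²/7.27 + (14−21.80)²/21.80 + (5−21.80)²/21.80 = 171.2064
df = 4
p-value (upper-tail) = 0.00000
At α=0.1: p < α → reject H₀

reject H₀: yes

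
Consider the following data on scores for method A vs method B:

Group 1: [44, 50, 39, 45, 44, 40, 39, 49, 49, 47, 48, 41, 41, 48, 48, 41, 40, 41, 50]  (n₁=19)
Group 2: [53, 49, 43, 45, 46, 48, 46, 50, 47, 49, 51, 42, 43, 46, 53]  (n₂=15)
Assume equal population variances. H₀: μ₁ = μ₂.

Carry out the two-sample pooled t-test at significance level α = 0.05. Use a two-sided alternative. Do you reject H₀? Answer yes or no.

x̄₁=44.421, s₁=4.046, n₁=19
x̄₂=47.400, s₂=3.460, n₂=15
s_p² = [18·4.046² + 14·3.460²]/32 = 14.4447
SE = √(s_p²·(1/19+1/15)) = 1.3127
t = (44.421−47.400)/1.3127 = -2.2693
df = 32
p-value (two-sided) = 0.03013
At α=0.05: p < α → reject H₀

reject H₀: yes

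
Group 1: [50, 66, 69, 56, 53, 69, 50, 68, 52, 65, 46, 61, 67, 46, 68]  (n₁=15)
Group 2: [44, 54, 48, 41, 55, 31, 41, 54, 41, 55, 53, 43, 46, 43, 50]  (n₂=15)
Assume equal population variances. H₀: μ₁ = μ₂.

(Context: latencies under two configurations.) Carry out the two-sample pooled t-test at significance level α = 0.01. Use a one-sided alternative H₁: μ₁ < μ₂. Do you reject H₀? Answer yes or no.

x̄₁=59.067, s₁=8.900, n₁=15
x̄₂=46.600, s₂=6.947, n₂=15
s_p² = [14·8.900² + 14·6.947²]/28 = 63.7333
SE = √(s_p²·(1/15+1/15)) = 2.9151
t = (59.067−46.600)/2.9151 = 4.2766
df = 28
p-value (one-sided, H₁ less) = 0.99990
At α=0.01: p ≥ α → fail to reject H₀

reject H₀: no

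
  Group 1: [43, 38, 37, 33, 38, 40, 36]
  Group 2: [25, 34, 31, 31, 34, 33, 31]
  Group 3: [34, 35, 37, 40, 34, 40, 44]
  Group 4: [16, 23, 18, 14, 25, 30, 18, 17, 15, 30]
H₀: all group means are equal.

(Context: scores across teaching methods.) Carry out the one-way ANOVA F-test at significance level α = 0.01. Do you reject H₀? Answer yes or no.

reject H₀: yes

Group means [37.86, 31.29, 37.71, 20.60], grand mean 30.774
SSB = Σnᵢ(x̄ᵢ−x̄)² = 1725.305; SSW = ΣΣ(x−x̄ᵢ)² = 526.114
MSB = 1725.305/3 = 575.1017; MSW = 526.114/27 = 19.4857
F = MSB/MSW = 29.5140
df = (3, 27)
p-value (upper-tail) = 0.00000
At α=0.01: p < α → reject H₀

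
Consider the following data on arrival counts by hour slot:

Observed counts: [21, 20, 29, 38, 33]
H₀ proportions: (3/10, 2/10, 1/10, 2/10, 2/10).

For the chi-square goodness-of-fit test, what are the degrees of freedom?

df = k − 1 = 5 − 1 = 4

degrees of freedom = 4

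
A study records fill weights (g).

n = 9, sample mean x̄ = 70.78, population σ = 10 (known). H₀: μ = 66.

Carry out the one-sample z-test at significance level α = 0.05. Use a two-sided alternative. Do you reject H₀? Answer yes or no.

reject H₀: no

SE = σ/√n = 10/√9 = 3.3333
z = (x̄−μ₀)/SE = (70.78−66)/3.3333 = 1.4340
p-value (two-sided) = 0.15157
At α=0.05: p ≥ α → fail to reject H₀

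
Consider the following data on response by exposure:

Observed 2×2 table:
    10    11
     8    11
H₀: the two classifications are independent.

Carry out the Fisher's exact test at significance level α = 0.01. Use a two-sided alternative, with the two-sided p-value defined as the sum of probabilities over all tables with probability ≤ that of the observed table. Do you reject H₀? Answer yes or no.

Margins: r₁=21, r₂=19, c₁=18, c₂=22, n=40
p_obs = C(21,10)·C(19,8)/C(40,18); sum pmf over tables with pmf ≤ p_obs
p-value (two-sided) = 0.76052
At α=0.01: p ≥ α → fail to reject H₀

reject H₀: no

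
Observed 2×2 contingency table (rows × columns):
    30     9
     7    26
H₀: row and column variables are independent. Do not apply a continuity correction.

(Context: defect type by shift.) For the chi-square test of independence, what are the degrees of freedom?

df = (r−1)(c−1) = (2−1)·(2−1) = 1

degrees of freedom = 1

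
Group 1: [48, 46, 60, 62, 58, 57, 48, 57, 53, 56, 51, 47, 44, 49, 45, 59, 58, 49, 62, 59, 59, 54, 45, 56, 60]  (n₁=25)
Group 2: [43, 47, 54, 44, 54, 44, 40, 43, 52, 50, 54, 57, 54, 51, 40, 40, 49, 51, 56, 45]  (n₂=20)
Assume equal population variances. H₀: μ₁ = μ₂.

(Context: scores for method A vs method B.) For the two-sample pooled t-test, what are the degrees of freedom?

df = n₁ + n₂ − 2 = 25 + 20 − 2 = 43

degrees of freedom = 43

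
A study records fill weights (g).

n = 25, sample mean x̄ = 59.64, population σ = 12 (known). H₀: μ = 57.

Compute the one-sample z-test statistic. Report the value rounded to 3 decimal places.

SE = σ/√n = 12/√25 = 2.4000
z = (x̄−μ₀)/SE = (59.64−57)/2.4000 = 1.1000

test statistic = 1.100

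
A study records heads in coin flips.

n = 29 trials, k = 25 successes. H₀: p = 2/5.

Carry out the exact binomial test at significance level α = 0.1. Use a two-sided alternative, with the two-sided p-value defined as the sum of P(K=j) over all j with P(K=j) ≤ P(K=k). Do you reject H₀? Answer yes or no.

Exact binomial: n=29, k=25, p₀=2/5=0.4000
P(X=j) = C(n,j)·p₀^j·(1−p₀)^(n−j); p = Σ P(X=j) over j with P(X=j) ≤ P(X=25)
p-value (two-sided) = 0.00000
At α=0.1: p < α → reject H₀

reject H₀: yes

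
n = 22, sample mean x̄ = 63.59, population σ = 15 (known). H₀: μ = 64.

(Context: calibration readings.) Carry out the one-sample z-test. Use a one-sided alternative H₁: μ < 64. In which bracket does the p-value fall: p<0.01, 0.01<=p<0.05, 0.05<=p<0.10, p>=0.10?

p-value bracket: p>=0.10

SE = σ/√n = 15/√22 = 3.1980
z = (x̄−μ₀)/SE = (63.59−64)/3.1980 = -0.1282
p-value (one-sided, H₁ less) = 0.44899
→ bracket: p>=0.10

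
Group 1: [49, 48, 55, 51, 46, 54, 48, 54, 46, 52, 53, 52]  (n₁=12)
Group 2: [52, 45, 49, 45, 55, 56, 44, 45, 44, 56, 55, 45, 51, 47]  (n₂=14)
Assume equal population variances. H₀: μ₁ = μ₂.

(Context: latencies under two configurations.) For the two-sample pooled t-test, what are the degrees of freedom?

degrees of freedom = 24

df = n₁ + n₂ − 2 = 12 + 14 − 2 = 24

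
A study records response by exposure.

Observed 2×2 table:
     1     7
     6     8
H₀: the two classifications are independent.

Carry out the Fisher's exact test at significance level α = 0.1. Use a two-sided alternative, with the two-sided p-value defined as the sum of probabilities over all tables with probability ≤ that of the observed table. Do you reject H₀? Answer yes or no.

reject H₀: no

Margins: r₁=8, r₂=14, c₁=7, c₂=15, n=22
p_obs = C(8,1)·C(14,6)/C(22,7); sum pmf over tables with pmf ≤ p_obs
p-value (two-sided) = 0.19322
At α=0.1: p ≥ α → fail to reject H₀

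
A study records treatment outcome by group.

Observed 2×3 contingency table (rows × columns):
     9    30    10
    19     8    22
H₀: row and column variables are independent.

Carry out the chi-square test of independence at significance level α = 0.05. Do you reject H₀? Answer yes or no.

Row totals [49, 49], col totals [28, 38, 32], n=98
χ² = (9−14.00)²/14.00 + (30−19.00)²/19.00 + (10−16.00)²/16.00 + (19−14.00)²/14.00 + (8−19.00)²/19.00 + (22−16.00)²/16.00 = 20.8083
df = 2
p-value (upper-tail) = 0.00003
At α=0.05: p < α → reject H₀

reject H₀: yes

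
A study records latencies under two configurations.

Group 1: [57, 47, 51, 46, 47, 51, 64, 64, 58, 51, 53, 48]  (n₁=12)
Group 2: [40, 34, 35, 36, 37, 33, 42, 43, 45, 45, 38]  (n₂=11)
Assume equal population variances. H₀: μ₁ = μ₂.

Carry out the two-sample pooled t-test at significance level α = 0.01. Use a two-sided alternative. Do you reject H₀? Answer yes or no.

reject H₀: yes

x̄₁=53.083, s₁=6.331, n₁=12
x̄₂=38.909, s₂=4.346, n₂=11
s_p² = [11·6.331² + 10·4.346²]/21 = 29.9917
SE = √(s_p²·(1/12+1/11)) = 2.2860
t = (53.083−38.909)/2.2860 = 6.2004
df = 21
p-value (two-sided) = 0.00000
At α=0.01: p < α → reject H₀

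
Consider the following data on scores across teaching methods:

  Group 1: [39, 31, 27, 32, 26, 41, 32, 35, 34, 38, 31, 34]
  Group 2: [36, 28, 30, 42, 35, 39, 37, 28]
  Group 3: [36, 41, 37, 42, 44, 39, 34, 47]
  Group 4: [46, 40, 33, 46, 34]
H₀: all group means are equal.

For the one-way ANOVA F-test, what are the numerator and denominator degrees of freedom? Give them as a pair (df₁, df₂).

degrees of freedom = [3, 29]

k = 4 groups, N = 33 total
df = (k−1, N−k) = (4−1, 33−4) = (3, 29)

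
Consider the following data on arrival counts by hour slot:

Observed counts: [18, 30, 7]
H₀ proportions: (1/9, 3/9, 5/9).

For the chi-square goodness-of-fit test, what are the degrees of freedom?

df = k − 1 = 3 − 1 = 2

degrees of freedom = 2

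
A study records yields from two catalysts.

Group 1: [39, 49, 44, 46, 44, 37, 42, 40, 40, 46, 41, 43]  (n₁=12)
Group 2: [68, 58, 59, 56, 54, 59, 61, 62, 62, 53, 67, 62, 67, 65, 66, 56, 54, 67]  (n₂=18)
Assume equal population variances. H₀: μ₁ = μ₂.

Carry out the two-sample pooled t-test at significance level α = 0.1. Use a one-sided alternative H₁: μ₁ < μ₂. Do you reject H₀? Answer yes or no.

reject H₀: yes

x̄₁=42.583, s₁=3.423, n₁=12
x̄₂=60.889, s₂=5.028, n₂=18
s_p² = [11·3.423² + 17·5.028²]/28 = 19.9534
SE = √(s_p²·(1/12+1/18)) = 1.6647
t = (42.583−60.889)/1.6647 = -10.9962
df = 28
p-value (one-sided, H₁ less) = 0.00000
At α=0.1: p < α → reject H₀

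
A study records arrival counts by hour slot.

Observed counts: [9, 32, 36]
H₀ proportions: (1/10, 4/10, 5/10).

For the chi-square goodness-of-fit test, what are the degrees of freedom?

degrees of freedom = 2

df = k − 1 = 3 − 1 = 2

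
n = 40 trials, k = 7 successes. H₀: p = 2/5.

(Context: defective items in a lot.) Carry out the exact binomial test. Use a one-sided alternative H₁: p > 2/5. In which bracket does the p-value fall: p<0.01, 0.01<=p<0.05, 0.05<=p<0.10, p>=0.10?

Exact binomial: n=40, k=7, p₀=2/5=0.4000
P(X≥7) from Σ C(n,i)·p₀^i·(1−p₀)^(n−i)
p-value (one-sided, H₁ greater) = 0.99941
→ bracket: p>=0.10

p-value bracket: p>=0.10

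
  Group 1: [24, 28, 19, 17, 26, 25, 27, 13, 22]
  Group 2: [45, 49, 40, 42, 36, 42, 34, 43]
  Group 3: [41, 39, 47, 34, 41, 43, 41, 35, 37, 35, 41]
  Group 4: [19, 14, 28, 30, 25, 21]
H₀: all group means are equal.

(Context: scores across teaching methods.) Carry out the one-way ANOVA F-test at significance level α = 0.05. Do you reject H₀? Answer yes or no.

reject H₀: yes

Group means [22.33, 41.38, 39.45, 22.83], grand mean 32.441
SSB = Σnᵢ(x̄ᵢ−x̄)² = 2652.947; SSW = ΣΣ(x−x̄ᵢ)² = 697.436
MSB = 2652.947/3 = 884.3156; MSW = 697.436/30 = 23.2479
F = MSB/MSW = 38.0386
df = (3, 30)
p-value (upper-tail) = 0.00000
At α=0.05: p < α → reject H₀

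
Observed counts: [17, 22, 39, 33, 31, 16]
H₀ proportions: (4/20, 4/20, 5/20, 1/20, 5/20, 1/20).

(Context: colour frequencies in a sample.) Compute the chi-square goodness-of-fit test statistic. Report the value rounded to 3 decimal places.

n = 158; E_i = n·p_i = [31.60, 31.60, 39.50, 7.90, 39.50, 7.90]
χ² = (17−31.60)²/31.60 + (22−31.60)²/31.60 + (39−39.50)²/39.50 + (33−7.90)²/7.90 + (31−39.50)²/39.50 + (16−7.90)²/7.90 = 99.5506
df = 5

test statistic = 99.551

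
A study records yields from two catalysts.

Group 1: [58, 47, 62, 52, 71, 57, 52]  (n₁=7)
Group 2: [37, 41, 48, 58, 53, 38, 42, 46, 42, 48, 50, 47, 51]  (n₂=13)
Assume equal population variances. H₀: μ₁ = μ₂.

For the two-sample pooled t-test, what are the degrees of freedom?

df = n₁ + n₂ − 2 = 7 + 13 − 2 = 18

degrees of freedom = 18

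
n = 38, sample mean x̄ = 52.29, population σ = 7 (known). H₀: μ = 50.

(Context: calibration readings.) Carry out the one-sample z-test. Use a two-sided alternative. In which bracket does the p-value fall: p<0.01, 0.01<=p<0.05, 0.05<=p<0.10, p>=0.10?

SE = σ/√n = 7/√38 = 1.1355
z = (x̄−μ₀)/SE = (52.29−50)/1.1355 = 2.0166
p-value (two-sided) = 0.04373
→ bracket: 0.01<=p<0.05

p-value bracket: 0.01<=p<0.05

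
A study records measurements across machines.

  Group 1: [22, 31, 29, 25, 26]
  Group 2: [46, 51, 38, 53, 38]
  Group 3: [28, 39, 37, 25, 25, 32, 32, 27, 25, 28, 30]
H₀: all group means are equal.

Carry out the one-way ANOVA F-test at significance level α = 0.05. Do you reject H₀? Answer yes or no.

Group means [26.60, 45.20, 29.82], grand mean 32.714
SSB = Σnᵢ(x̄ᵢ−x̄)² = 1058.649; SSW = ΣΣ(x−x̄ᵢ)² = 477.636
MSB = 1058.649/2 = 529.3247; MSW = 477.636/18 = 26.5354
F = MSB/MSW = 19.9479
df = (2, 18)
p-value (upper-tail) = 0.00003
At α=0.05: p < α → reject H₀

reject H₀: yes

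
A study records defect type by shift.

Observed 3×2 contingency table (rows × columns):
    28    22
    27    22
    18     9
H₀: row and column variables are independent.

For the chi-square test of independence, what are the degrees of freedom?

df = (r−1)(c−1) = (3−1)·(2−1) = 2

degrees of freedom = 2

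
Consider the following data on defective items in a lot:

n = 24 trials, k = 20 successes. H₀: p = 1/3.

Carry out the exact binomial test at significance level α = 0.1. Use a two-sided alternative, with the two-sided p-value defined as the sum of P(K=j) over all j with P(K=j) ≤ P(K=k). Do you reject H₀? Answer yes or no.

Exact binomial: n=24, k=20, p₀=1/3=0.3333
P(X=j) = C(n,j)·p₀^j·(1−p₀)^(n−j); p = Σ P(X=j) over j with P(X=j) ≤ P(X=20)
p-value (two-sided) = 0.00000
At α=0.1: p < α → reject H₀

reject H₀: yes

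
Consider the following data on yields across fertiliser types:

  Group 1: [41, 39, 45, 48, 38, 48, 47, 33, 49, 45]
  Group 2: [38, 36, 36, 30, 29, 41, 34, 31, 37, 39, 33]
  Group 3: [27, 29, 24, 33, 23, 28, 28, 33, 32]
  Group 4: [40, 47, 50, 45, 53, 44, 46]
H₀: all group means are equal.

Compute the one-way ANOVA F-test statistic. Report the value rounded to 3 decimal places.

test statistic = 30.136

Group means [43.30, 34.91, 28.56, 46.43], grand mean 37.811
SSB = Σnᵢ(x̄ᵢ−x̄)² = 1684.730; SSW = ΣΣ(x−x̄ᵢ)² = 614.946
MSB = 1684.730/3 = 561.5767; MSW = 614.946/33 = 18.6347
F = MSB/MSW = 30.1360
df = (3, 33)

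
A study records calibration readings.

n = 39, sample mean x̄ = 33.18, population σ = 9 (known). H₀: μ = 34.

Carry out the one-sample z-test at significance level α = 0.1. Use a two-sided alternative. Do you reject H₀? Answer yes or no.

SE = σ/√n = 9/√39 = 1.4412
z = (x̄−μ₀)/SE = (33.18−34)/1.4412 = -0.5690
p-value (two-sided) = 0.56936
At α=0.1: p ≥ α → fail to reject H₀

reject H₀: no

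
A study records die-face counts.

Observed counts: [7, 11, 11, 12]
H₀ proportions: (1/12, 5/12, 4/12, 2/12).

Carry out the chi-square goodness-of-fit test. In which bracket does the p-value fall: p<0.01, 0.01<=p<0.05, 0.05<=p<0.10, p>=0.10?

p-value bracket: 0.01<=p<0.05

n = 41; E_i = n·p_i = [3.42, 17.08, 13.67, 6.83]
χ² = (7−3.42)²/3.42 + (11−17.08)²/17.08 + (11−13.67)²/13.67 + (12−6.83)²/6.83 = 10.3512
df = 3
p-value (upper-tail) = 0.01580
→ bracket: 0.01<=p<0.05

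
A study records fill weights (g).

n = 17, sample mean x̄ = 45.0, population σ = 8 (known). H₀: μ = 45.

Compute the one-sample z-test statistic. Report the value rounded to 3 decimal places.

SE = σ/√n = 8/√17 = 1.9403
z = (x̄−μ₀)/SE = (45.0−45)/1.9403 = 0.0000

test statistic = 0.000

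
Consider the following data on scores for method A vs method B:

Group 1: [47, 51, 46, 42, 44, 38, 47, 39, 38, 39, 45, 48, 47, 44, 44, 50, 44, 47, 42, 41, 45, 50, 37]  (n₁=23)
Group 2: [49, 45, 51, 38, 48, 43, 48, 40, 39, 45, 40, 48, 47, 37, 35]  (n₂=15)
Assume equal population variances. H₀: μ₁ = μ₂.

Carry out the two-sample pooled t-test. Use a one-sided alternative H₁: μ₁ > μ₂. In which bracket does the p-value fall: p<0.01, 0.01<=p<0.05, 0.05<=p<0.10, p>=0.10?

p-value bracket: p>=0.10

x̄₁=44.130, s₁=4.082, n₁=23
x̄₂=43.533, s₂=5.027, n₂=15
s_p² = [22·4.082² + 14·5.027²]/36 = 20.0095
SE = √(s_p²·(1/23+1/15)) = 1.4846
t = (44.130−43.533)/1.4846 = 0.4022
df = 36
p-value (one-sided, H₁ greater) = 0.34496
→ bracket: p>=0.10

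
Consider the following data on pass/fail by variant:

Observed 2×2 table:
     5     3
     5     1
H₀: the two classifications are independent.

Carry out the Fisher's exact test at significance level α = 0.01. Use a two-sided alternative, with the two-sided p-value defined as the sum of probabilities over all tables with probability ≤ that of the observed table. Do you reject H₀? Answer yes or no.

Margins: r₁=8, r₂=6, c₁=10, c₂=4, n=14
p_obs = C(8,5)·C(6,5)/C(14,10); sum pmf over tables with pmf ≤ p_obs
p-value (two-sided) = 0.58042
At α=0.01: p ≥ α → fail to reject H₀

reject H₀: no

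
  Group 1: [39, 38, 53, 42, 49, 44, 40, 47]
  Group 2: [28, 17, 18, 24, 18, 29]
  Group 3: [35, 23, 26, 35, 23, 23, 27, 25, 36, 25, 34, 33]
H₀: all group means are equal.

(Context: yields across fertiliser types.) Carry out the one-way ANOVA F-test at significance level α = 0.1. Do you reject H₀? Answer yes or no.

Group means [44.00, 22.33, 28.75], grand mean 31.962
SSB = Σnᵢ(x̄ᵢ−x̄)² = 1839.378; SSW = ΣΣ(x−x̄ᵢ)² = 655.583
MSB = 1839.378/2 = 919.6891; MSW = 655.583/23 = 28.5036
F = MSB/MSW = 32.2657
df = (2, 23)
p-value (upper-tail) = 0.00000
At α=0.1: p < α → reject H₀

reject H₀: yes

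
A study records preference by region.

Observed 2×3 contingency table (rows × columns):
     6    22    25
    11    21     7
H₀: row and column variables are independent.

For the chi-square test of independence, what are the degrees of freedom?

df = (r−1)(c−1) = (2−1)·(3−1) = 2

degrees of freedom = 2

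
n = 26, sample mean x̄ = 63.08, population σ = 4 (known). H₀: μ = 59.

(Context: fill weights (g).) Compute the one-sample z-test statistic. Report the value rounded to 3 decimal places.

SE = σ/√n = 4/√26 = 0.7845
z = (x̄−μ₀)/SE = (63.08−59)/0.7845 = 5.2010

test statistic = 5.201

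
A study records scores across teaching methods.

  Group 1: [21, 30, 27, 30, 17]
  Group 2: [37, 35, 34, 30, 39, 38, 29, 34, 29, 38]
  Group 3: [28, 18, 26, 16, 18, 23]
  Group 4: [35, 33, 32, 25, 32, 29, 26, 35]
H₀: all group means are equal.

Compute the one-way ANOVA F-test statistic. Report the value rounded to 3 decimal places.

test statistic = 12.389

Group means [25.00, 34.30, 21.50, 30.88], grand mean 29.103
SSB = Σnᵢ(x̄ᵢ−x̄)² = 726.215; SSW = ΣΣ(x−x̄ᵢ)² = 488.475
MSB = 726.215/3 = 242.0716; MSW = 488.475/25 = 19.5390
F = MSB/MSW = 12.3891
df = (3, 25)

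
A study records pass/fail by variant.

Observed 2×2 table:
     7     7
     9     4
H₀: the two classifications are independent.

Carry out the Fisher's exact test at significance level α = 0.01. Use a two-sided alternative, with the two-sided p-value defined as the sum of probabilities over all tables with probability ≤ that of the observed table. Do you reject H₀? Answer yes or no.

Margins: r₁=14, r₂=13, c₁=16, c₂=11, n=27
p_obs = C(14,7)·C(13,9)/C(27,16); sum pmf over tables with pmf ≤ p_obs
p-value (two-sided) = 0.44007
At α=0.01: p ≥ α → fail to reject H₀

reject H₀: no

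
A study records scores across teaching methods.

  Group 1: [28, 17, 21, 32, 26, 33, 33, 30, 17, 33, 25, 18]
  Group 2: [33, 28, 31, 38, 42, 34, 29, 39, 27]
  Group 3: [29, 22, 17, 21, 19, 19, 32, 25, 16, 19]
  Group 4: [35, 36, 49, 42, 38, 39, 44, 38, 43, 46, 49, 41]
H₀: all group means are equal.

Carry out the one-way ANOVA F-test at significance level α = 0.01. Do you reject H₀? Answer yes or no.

reject H₀: yes

Group means [26.08, 33.44, 21.90, 41.67], grand mean 31.000
SSB = Σnᵢ(x̄ᵢ−x̄)² = 2537.294; SSW = ΣΣ(x−x̄ᵢ)² = 1168.706
MSB = 2537.294/3 = 845.7648; MSW = 1168.706/39 = 29.9668
F = MSB/MSW = 28.2234
df = (3, 39)
p-value (upper-tail) = 0.00000
At α=0.01: p < α → reject H₀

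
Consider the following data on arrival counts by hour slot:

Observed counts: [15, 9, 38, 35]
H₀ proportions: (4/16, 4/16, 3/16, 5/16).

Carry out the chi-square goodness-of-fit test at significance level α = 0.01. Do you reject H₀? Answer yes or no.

reject H₀: yes

n = 97; E_i = n·p_i = [24.25, 24.25, 18.19, 30.31]
χ² = (15−24.25)²/24.25 + (9−24.25)²/24.25 + (38−18.19)²/18.19 + (35−30.31)²/30.31 = 35.4261
df = 3
p-value (upper-tail) = 0.00000
At α=0.01: p < α → reject H₀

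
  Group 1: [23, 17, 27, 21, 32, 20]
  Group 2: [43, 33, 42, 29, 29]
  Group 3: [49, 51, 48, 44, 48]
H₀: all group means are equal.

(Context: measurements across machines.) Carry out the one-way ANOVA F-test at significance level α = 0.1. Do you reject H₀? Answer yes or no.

reject H₀: yes

Group means [23.33, 35.20, 48.00], grand mean 34.750
SSB = Σnᵢ(x̄ᵢ−x̄)² = 1660.867; SSW = ΣΣ(x−x̄ᵢ)² = 360.133
MSB = 1660.867/2 = 830.4333; MSW = 360.133/13 = 27.7026
F = MSB/MSW = 29.9768
df = (2, 13)
p-value (upper-tail) = 0.00001
At α=0.1: p < α → reject H₀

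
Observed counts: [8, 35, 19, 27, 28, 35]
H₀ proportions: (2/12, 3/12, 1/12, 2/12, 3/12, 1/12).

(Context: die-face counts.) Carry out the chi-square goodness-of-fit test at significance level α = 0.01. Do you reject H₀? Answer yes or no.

n = 152; E_i = n·p_i = [25.33, 38.00, 12.67, 25.33, 38.00, 12.67]
χ² = (8−25.33)²/25.33 + (35−38.00)²/38.00 + (19−12.67)²/12.67 + (27−25.33)²/25.33 + (28−38.00)²/38.00 + (35−12.67)²/12.67 = 57.3816
df = 5
p-value (upper-tail) = 0.00000
At α=0.01: p < α → reject H₀

reject H₀: yes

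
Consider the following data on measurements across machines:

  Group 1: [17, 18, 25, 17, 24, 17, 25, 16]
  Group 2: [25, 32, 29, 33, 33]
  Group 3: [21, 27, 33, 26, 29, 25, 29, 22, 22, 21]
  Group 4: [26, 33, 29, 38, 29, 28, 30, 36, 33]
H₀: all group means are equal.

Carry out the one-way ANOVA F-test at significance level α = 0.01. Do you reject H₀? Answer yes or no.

reject H₀: yes

Group means [19.88, 30.40, 25.50, 31.33], grand mean 26.500
SSB = Σnᵢ(x̄ᵢ−x̄)² = 647.425; SSW = ΣΣ(x−x̄ᵢ)² = 432.575
MSB = 647.425/3 = 215.8083; MSW = 432.575/28 = 15.4491
F = MSB/MSW = 13.9690
df = (3, 28)
p-value (upper-tail) = 0.00001
At α=0.01: p < α → reject H₀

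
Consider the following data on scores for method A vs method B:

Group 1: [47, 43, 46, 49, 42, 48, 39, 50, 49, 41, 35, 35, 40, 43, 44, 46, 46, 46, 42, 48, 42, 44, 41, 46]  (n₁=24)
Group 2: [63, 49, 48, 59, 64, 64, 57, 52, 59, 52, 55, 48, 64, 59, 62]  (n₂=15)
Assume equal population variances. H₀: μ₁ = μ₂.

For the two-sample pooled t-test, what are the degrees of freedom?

df = n₁ + n₂ − 2 = 24 + 15 − 2 = 37

degrees of freedom = 37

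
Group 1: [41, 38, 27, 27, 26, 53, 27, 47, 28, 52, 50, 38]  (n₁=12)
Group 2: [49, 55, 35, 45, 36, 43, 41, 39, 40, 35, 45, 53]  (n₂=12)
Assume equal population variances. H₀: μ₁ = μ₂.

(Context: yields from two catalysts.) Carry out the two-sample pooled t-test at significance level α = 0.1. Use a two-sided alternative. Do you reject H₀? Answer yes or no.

x̄₁=37.833, s₁=10.710, n₁=12
x̄₂=43.000, s₂=6.701, n₂=12
s_p² = [11·10.710² + 11·6.701²]/22 = 79.8030
SE = √(s_p²·(1/12+1/12)) = 3.6470
t = (37.833−43.000)/3.6470 = -1.4167
df = 22
p-value (two-sided) = 0.17058
At α=0.1: p ≥ α → fail to reject H₀

reject H₀: no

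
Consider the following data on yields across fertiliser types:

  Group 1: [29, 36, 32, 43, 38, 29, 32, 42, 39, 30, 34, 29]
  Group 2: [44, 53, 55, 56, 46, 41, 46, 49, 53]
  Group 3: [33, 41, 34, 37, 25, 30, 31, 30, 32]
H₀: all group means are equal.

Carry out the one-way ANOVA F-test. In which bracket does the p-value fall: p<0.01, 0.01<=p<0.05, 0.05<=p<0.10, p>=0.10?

p-value bracket: p<0.01

Group means [34.42, 49.22, 32.56], grand mean 38.300
SSB = Σnᵢ(x̄ᵢ−x̄)² = 1551.606; SSW = ΣΣ(x−x̄ᵢ)² = 676.694
MSB = 1551.606/2 = 775.8028; MSW = 676.694/27 = 25.0628
F = MSB/MSW = 30.9544
df = (2, 27)
p-value (upper-tail) = 0.00000
→ bracket: p<0.01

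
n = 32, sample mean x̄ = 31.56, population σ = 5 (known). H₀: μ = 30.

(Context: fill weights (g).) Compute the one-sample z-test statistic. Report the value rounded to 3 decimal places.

test statistic = 1.765

SE = σ/√n = 5/√32 = 0.8839
z = (x̄−μ₀)/SE = (31.56−30)/0.8839 = 1.7649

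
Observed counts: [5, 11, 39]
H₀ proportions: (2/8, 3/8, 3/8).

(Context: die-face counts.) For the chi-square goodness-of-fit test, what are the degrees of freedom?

degrees of freedom = 2

df = k − 1 = 3 − 1 = 2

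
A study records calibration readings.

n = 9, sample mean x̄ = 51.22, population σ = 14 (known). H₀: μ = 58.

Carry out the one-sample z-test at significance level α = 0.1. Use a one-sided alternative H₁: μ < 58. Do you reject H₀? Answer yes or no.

SE = σ/√n = 14/√9 = 4.6667
z = (x̄−μ₀)/SE = (51.22−58)/4.6667 = -1.4529
p-value (one-sided, H₁ less) = 0.07313
At α=0.1: p < α → reject H₀

reject H₀: yes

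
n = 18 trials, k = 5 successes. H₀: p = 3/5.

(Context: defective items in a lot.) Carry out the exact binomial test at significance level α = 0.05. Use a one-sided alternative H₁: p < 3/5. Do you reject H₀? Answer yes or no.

Exact binomial: n=18, k=5, p₀=3/5=0.6000
P(X≤5) from Σ C(n,i)·p₀^i·(1−p₀)^(n−i)
p-value (one-sided, H₁ less) = 0.00575
At α=0.05: p < α → reject H₀

reject H₀: yes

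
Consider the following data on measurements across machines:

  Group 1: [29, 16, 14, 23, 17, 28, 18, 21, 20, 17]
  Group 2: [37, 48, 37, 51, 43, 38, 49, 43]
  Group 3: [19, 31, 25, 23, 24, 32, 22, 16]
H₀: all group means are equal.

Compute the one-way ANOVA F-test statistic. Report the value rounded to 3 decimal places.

test statistic = 45.029

Group means [20.30, 43.25, 24.00], grand mean 28.500
SSB = Σnᵢ(x̄ᵢ−x̄)² = 2574.900; SSW = ΣΣ(x−x̄ᵢ)² = 657.600
MSB = 2574.900/2 = 1287.4500; MSW = 657.600/23 = 28.5913
F = MSB/MSW = 45.0294
df = (2, 23)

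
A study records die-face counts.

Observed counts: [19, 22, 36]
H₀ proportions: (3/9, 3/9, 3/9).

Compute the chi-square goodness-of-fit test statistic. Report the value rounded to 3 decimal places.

test statistic = 6.416

n = 77; E_i = n·p_i = [25.67, 25.67, 25.67]
χ² = (19−25.67)²/25.67 + (22−25.67)²/25.67 + (36−25.67)²/25.67 = 6.4156
df = 2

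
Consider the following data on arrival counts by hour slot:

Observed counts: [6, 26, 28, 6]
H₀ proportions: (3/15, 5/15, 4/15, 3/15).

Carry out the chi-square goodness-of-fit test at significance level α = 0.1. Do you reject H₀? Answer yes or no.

reject H₀: yes

n = 66; E_i = n·p_i = [13.20, 22.00, 17.60, 13.20]
χ² = (6−13.20)²/13.20 + (26−22.00)²/22.00 + (28−17.60)²/17.60 + (6−13.20)²/13.20 = 14.7273
df = 3
p-value (upper-tail) = 0.00207
At α=0.1: p < α → reject H₀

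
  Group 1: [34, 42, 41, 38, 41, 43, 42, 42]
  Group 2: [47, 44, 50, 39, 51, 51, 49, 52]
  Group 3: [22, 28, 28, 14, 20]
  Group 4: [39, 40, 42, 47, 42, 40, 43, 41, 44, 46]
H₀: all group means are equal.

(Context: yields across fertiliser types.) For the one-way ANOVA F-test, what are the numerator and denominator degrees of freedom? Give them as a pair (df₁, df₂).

degrees of freedom = [3, 27]

k = 4 groups, N = 31 total
df = (k−1, N−k) = (4−1, 31−4) = (3, 27)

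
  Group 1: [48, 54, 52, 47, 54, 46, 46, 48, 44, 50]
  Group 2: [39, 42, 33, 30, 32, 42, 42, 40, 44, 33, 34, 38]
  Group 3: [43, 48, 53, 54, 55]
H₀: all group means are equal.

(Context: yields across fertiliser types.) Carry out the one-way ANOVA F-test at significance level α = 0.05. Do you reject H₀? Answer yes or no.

Group means [48.90, 37.42, 50.60], grand mean 44.111
SSB = Σnᵢ(x̄ᵢ−x̄)² = 977.650; SSW = ΣΣ(x−x̄ᵢ)² = 461.017
MSB = 977.650/2 = 488.8250; MSW = 461.017/24 = 19.2090
F = MSB/MSW = 25.4477
df = (2, 24)
p-value (upper-tail) = 0.00000
At α=0.05: p < α → reject H₀

reject H₀: yes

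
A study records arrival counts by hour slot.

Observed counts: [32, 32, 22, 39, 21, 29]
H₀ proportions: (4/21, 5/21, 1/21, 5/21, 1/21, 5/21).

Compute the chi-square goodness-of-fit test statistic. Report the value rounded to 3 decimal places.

n = 175; E_i = n·p_i = [33.33, 41.67, 8.33, 41.67, 8.33, 41.67]
χ² = (32−33.33)²/33.33 + (32−41.67)²/41.67 + (22−8.33)²/8.33 + (39−41.67)²/41.67 + (21−8.33)²/8.33 + (29−41.67)²/41.67 = 47.9840
df = 5

test statistic = 47.984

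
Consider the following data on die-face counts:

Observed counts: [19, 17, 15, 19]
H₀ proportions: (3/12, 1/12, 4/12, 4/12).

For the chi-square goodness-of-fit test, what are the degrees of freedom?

degrees of freedom = 3

df = k − 1 = 4 − 1 = 3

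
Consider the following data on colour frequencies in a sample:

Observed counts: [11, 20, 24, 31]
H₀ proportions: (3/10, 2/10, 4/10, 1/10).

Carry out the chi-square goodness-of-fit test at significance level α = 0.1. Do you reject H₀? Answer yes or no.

n = 86; E_i = n·p_i = [25.80, 17.20, 34.40, 8.60]
χ² = (11−25.80)²/25.80 + (20−17.20)²/17.20 + (24−34.40)²/34.40 + (31−8.60)²/8.60 = 70.4341
df = 3
p-value (upper-tail) = 0.00000
At α=0.1: p < α → reject H₀

reject H₀: yes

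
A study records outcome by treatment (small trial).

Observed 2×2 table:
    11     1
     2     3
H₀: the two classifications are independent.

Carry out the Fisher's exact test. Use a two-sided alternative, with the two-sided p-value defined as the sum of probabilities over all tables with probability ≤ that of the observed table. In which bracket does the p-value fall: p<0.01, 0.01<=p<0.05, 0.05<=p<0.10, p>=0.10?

Margins: r₁=12, r₂=5, c₁=13, c₂=4, n=17
p_obs = C(12,11)·C(5,2)/C(17,13); sum pmf over tables with pmf ≤ p_obs
p-value (two-sided) = 0.05252
→ bracket: 0.05<=p<0.10

p-value bracket: 0.05<=p<0.10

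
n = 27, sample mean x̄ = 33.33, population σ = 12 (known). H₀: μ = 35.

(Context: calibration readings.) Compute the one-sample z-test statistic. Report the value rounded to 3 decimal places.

SE = σ/√n = 12/√27 = 2.3094
z = (x̄−μ₀)/SE = (33.33−35)/2.3094 = -0.7231

test statistic = -0.723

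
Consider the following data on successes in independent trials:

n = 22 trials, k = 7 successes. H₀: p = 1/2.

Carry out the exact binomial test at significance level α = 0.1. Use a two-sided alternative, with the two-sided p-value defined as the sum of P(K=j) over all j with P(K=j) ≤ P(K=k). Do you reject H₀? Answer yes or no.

Exact binomial: n=22, k=7, p₀=1/2=0.5000
P(X=j) = C(n,j)·p₀^j·(1−p₀)^(n−j); p = Σ P(X=j) over j with P(X=j) ≤ P(X=7)
p-value (two-sided) = 0.13380
At α=0.1: p ≥ α → fail to reject H₀

reject H₀: no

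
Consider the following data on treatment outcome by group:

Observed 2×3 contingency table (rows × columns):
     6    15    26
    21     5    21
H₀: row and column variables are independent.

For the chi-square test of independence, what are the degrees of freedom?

degrees of freedom = 2

df = (r−1)(c−1) = (2−1)·(3−1) = 2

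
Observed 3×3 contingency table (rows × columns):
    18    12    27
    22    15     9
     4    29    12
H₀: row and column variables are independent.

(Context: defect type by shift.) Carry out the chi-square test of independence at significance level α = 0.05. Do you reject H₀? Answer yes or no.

reject H₀: yes

Row totals [57, 46, 45], col totals [44, 56, 48], n=148
χ² = (18−16.95)²/16.95 + (12−21.57)²/21.57 + (27−18.49)²/18.49 + (22−13.68)²/13.68 + (15−17.41)²/17.41 + (9−14.92)²/14.92 + (4−13.38)²/13.38 + (29−17.03)²/17.03 + (12−14.59)²/14.59 = 31.4329
df = 4
p-value (upper-tail) = 0.00000
At α=0.05: p < α → reject H₀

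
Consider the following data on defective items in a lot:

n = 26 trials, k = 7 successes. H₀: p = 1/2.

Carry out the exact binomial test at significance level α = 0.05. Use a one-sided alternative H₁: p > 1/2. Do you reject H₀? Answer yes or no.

reject H₀: no

Exact binomial: n=26, k=7, p₀=1/2=0.5000
P(X≥7) from Σ C(n,i)·p₀^i·(1−p₀)^(n−i)
p-value (one-sided, H₁ greater) = 0.99532
At α=0.05: p ≥ α → fail to reject H₀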